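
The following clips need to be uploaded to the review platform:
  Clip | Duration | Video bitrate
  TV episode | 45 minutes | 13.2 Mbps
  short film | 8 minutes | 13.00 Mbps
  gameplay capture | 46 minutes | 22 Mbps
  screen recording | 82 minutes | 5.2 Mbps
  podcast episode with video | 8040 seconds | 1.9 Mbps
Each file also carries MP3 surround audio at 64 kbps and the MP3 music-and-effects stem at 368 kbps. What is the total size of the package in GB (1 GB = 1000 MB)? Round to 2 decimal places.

Audio total: 64 + 368 = 432 kbps = 0.432 Mbps.
TV episode: 13.632 Mbps × 2700 s = 36806.4 Mb
short film: 13.432 Mbps × 480 s = 6447.4 Mb
gameplay capture: 22.432 Mbps × 2760 s = 61912.3 Mb
screen recording: 5.632 Mbps × 4920 s = 27709.4 Mb
podcast episode with video: 2.332 Mbps × 8040 s = 18749.3 Mb
Total: 151624.8 Mb = 18953.1 MB.
= 18.95 GB.

18.95 GB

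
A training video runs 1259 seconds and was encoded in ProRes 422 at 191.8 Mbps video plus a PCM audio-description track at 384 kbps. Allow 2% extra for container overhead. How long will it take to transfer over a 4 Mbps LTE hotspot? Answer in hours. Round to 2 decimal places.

Audio: 384 kbps = 0.384 Mbps.
Total bitrate: 192.184 Mbps.
File: 192.184 Mbps × 1259 s = 241959.7 Mb.
With 2% container overhead: ×1.02. → 246798.8 Mb.
At 4 Mbps: 246798.8 / 4 = 61699.7 s ≈ 17.1 hours.

17.14 hours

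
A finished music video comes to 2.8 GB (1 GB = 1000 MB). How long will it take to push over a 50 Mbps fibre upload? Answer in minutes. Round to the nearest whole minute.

File: 2.8 GB = 22400.0 Mb.
At 50 Mbps: 22400.0 / 50 = 448.0 s ≈ 7.47 minutes.

7 minutes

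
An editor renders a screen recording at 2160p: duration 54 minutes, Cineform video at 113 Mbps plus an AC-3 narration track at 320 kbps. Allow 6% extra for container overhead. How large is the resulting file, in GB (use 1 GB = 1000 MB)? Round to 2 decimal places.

54 min = 3240 s
Audio: 320 kbps = 0.320 Mbps.
Total bitrate: 113 + 0.320 = 113.320 Mbps.
Stream data: 113.320 Mbps × 3240 s = 367156.8 Mb.
With 6% container overhead: ×1.06.
389,186 Mb ÷ 8 = 48,648 MB → 48.65 GB.

48.65 GB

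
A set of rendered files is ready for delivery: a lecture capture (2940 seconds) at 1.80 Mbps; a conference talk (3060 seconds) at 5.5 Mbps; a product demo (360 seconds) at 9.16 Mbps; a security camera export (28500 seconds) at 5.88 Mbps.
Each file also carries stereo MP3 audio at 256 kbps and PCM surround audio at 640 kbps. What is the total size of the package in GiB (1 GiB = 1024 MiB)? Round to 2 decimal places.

26.10 GiB

Audio total: 256 + 640 = 896 kbps = 0.896 Mbps.
lecture capture: 2.696 Mbps × 2940 s = 7926.2 Mb
conference talk: 6.396 Mbps × 3060 s = 19571.8 Mb
product demo: 10.056 Mbps × 360 s = 3620.2 Mb
security camera export: 6.776 Mbps × 28500 s = 193116.0 Mb
Total: 224234.2 Mb = 28029.3 MB.
= 26.10 GiB.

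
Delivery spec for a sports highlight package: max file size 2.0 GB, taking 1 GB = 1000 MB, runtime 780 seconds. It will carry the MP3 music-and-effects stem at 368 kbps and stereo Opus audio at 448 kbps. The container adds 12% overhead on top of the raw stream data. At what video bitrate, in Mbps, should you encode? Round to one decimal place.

Budget: 2.0 GB = 16000.0 Mb.
Stream payload after overhead: 16000.0 / 1.12 = 14285.7 Mb.
Total bitrate budget: 14285.7 Mb / 780 s = 18.315 Mbps.
Audio total: 368 + 448 = 816 kbps = 0.816 Mbps.
Video: 18.315 − 0.816 = 17.499 Mbps.

17.5 Mbps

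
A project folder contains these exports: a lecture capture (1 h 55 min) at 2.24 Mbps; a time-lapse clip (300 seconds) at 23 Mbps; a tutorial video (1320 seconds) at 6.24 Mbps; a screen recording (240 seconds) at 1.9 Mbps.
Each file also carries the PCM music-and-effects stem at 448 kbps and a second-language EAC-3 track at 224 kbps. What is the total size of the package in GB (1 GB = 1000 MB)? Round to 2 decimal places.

4.62 GB

Audio total: 448 + 224 = 672 kbps = 0.672 Mbps.
lecture capture: 2.912 Mbps × 6900 s = 20092.8 Mb
time-lapse clip: 23.672 Mbps × 300 s = 7101.6 Mb
tutorial video: 6.912 Mbps × 1320 s = 9123.8 Mb
screen recording: 2.572 Mbps × 240 s = 617.3 Mb
Total: 36935.5 Mb = 4616.9 MB.
= 4.617 GB.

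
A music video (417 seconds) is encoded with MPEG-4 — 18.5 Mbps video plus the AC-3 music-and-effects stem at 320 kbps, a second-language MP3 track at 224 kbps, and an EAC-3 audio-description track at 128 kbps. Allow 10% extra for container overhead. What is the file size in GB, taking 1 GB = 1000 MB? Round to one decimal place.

Audio total: 320 + 224 + 128 = 672 kbps = 0.672 Mbps.
Total bitrate: 18.5 + 0.672 = 19.172 Mbps.
Stream data: 19.172 Mbps × 417 s = 7994.7 Mb.
With 10% container overhead: ×1.10.
8,794 Mb ÷ 8 = 1,099 MB → 1.099 GB.

1.1 GB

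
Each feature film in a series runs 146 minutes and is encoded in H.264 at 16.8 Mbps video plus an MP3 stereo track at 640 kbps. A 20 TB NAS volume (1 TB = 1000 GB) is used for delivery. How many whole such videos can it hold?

1047

146 min = 8760 s
Audio: 640 kbps = 0.640 Mbps.
Total bitrate: 17.440 Mbps.
Per item: 17.440 Mbps × 8760 s = 152,774 Mb = 19,097 MB.
Capacity: 20 TB = 160,000,000 Mb; 1047.30 items → 1047 complete.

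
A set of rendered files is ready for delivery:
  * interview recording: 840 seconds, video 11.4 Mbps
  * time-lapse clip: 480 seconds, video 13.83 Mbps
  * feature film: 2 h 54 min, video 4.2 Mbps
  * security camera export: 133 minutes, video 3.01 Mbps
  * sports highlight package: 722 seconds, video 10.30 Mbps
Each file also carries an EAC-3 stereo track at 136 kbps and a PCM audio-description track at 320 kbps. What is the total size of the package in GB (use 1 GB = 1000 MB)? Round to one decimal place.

12.6 GB

Audio total: 136 + 320 = 456 kbps = 0.456 Mbps.
interview recording: 11.856 Mbps × 840 s = 9959.0 Mb
time-lapse clip: 14.286 Mbps × 480 s = 6857.3 Mb
feature film: 4.656 Mbps × 10440 s = 48608.6 Mb
security camera export: 3.466 Mbps × 7980 s = 27658.7 Mb
sports highlight package: 10.756 Mbps × 722 s = 7765.8 Mb
Total: 100849.5 Mb = 12606.2 MB.
= 12.61 GB.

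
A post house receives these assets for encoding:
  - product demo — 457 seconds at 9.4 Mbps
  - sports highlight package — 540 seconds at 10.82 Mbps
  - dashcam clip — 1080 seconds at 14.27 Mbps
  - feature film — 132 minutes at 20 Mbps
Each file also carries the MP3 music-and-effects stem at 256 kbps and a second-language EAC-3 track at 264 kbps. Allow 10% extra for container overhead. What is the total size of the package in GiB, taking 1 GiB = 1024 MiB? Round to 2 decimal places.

24.22 GiB

Audio total: 256 + 264 = 520 kbps = 0.520 Mbps.
product demo: 9.920 Mbps × 457 s × 1.10 = 4986.8 Mb
sports highlight package: 11.340 Mbps × 540 s × 1.10 = 6736.0 Mb
dashcam clip: 14.790 Mbps × 1080 s × 1.10 = 17570.5 Mb
feature film: 20.520 Mbps × 7920 s × 1.10 = 178770.2 Mb
Total: 208063.5 Mb = 26007.9 MB.
= 24.22 GiB.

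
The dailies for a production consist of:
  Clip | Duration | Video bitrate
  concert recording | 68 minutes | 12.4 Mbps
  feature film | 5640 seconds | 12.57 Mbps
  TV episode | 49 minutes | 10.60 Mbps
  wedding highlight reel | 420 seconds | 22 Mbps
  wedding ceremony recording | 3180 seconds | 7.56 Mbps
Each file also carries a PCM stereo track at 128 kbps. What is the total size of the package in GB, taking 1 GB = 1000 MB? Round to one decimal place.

Audio: 128 kbps = 0.128 Mbps.
concert recording: 12.528 Mbps × 4080 s = 51114.2 Mb
feature film: 12.698 Mbps × 5640 s = 71616.7 Mb
TV episode: 10.728 Mbps × 2940 s = 31540.3 Mb
wedding highlight reel: 22.128 Mbps × 420 s = 9293.8 Mb
wedding ceremony recording: 7.688 Mbps × 3180 s = 24447.8 Mb
Total: 188012.9 Mb = 23501.6 MB.
= 23.50 GB.

23.5 GB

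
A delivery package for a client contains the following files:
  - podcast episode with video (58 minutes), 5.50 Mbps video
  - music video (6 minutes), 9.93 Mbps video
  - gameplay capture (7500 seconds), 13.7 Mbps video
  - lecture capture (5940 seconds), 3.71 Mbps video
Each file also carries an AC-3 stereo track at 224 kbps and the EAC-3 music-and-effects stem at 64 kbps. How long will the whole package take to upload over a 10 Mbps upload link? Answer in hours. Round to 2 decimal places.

4.24 hours

Audio total: 224 + 64 = 288 kbps = 0.288 Mbps.
podcast episode with video: 5.788 Mbps × 3480 s = 20142.2 Mb
music video: 10.218 Mbps × 360 s = 3678.5 Mb
gameplay capture: 13.988 Mbps × 7500 s = 104910.0 Mb
lecture capture: 3.998 Mbps × 5940 s = 23748.1 Mb
Total: 152478.8 Mb = 19059.9 MB.
At 10 Mbps: 152478.8 / 10 = 15248 s ≈ 4.24 hours.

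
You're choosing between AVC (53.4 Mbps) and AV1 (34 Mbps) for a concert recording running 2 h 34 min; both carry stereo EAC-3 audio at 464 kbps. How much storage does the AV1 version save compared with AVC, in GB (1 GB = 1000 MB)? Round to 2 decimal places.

22.41 GB

2 h 34 min = 154 min = 9240 s
Audio: 464 kbps = 0.464 Mbps.
AVC: 53.864 Mbps × 9240 s = 497703.4 Mb = 62.213 GB.
AV1: 34.464 Mbps × 9240 s = 318447.4 Mb = 39.806 GB.
Saving: 62.213 − 39.806 = 22.407 GB.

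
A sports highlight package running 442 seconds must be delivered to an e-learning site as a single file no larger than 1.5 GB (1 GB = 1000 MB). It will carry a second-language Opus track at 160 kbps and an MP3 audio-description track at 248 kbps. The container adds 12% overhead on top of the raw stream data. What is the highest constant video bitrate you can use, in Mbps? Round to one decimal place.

Budget: 1.5 GB = 12000.0 Mb.
Stream payload after overhead: 12000.0 / 1.12 = 10714.3 Mb.
Total bitrate budget: 10714.3 Mb / 442 s = 24.240 Mbps.
Audio total: 160 + 248 = 408 kbps = 0.408 Mbps.
Video: 24.240 − 0.408 = 23.832 Mbps.

23.8 Mbps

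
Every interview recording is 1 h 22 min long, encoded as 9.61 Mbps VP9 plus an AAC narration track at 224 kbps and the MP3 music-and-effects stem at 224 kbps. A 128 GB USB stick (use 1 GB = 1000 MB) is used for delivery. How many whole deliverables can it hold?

1 h 22 min = 82 min = 4920 s
Audio total: 224 + 224 = 448 kbps = 0.448 Mbps.
Total bitrate: 10.058 Mbps.
Per item: 10.058 Mbps × 4920 s = 49,485 Mb = 6,186 MB.
Capacity: 128 GB = 1,024,000 Mb; 20.69 items → 20 complete.

20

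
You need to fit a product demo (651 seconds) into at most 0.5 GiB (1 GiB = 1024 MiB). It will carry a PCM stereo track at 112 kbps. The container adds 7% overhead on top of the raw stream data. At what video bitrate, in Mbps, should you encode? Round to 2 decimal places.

6.05 Mbps

Budget: 0.5 GiB = 4295.0 Mb.
Stream payload after overhead: 4295.0 / 1.07 = 4014.0 Mb.
Total bitrate budget: 4014.0 Mb / 651 s = 6.166 Mbps.
Audio: 112 kbps = 0.112 Mbps.
Video: 6.166 − 0.112 = 6.054 Mbps.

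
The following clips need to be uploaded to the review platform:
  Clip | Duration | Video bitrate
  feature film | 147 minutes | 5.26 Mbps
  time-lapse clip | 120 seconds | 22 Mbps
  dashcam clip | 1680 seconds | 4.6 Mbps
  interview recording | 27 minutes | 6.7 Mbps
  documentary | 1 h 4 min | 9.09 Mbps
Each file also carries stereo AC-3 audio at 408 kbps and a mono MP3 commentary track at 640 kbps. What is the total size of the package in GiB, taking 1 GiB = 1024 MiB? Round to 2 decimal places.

13.90 GiB

Audio total: 408 + 640 = 1048 kbps = 1.048 Mbps.
feature film: 6.308 Mbps × 8820 s = 55636.6 Mb
time-lapse clip: 23.048 Mbps × 120 s = 2765.8 Mb
dashcam clip: 5.648 Mbps × 1680 s = 9488.6 Mb
interview recording: 7.748 Mbps × 1620 s = 12551.8 Mb
documentary: 10.138 Mbps × 3840 s = 38929.9 Mb
Total: 119372.6 Mb = 14921.6 MB.
= 13.90 GiB.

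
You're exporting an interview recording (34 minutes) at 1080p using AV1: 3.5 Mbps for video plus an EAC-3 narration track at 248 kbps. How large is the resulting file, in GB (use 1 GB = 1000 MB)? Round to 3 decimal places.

34 min = 2040 s
Audio: 248 kbps = 0.248 Mbps.
Total bitrate: 3.5 + 0.248 = 3.748 Mbps.
Stream data: 3.748 Mbps × 2040 s = 7645.9 Mb.
7,646 Mb ÷ 8 = 955.7 MB → 0.9557 GB.

0.956 GB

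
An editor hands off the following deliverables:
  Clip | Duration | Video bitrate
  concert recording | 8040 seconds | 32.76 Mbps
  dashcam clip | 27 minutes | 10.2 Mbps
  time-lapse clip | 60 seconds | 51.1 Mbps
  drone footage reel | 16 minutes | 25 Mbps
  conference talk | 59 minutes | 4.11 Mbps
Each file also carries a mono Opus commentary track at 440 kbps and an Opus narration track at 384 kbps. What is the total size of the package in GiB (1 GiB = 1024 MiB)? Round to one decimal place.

Audio total: 440 + 384 = 824 kbps = 0.824 Mbps.
concert recording: 33.584 Mbps × 8040 s = 270015.4 Mb
dashcam clip: 11.024 Mbps × 1620 s = 17858.9 Mb
time-lapse clip: 51.924 Mbps × 60 s = 3115.4 Mb
drone footage reel: 25.824 Mbps × 960 s = 24791.0 Mb
conference talk: 4.934 Mbps × 3540 s = 17466.4 Mb
Total: 333247.1 Mb = 41655.9 MB.
= 38.80 GiB.

38.8 GiB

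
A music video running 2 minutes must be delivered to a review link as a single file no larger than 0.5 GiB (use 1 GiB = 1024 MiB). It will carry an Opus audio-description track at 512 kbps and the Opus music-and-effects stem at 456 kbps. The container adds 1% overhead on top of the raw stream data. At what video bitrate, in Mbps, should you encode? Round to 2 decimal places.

34.47 Mbps

Budget: 0.5 GiB = 4295.0 Mb.
Stream payload after overhead: 4295.0 / 1.01 = 4252.4 Mb.
2 min = 120 s
Total bitrate budget: 4252.4 Mb / 120 s = 35.437 Mbps.
Audio total: 512 + 456 = 968 kbps = 0.968 Mbps.
Video: 35.437 − 0.968 = 34.469 Mbps.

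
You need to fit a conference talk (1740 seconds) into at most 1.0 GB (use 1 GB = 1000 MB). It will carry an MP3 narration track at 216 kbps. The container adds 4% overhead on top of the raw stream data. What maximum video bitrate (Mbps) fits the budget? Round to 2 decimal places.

4.20 Mbps

Budget: 1.0 GB = 8000.0 Mb.
Stream payload after overhead: 8000.0 / 1.04 = 7692.3 Mb.
Total bitrate budget: 7692.3 Mb / 1740 s = 4.421 Mbps.
Audio: 216 kbps = 0.216 Mbps.
Video: 4.421 − 0.216 = 4.205 Mbps.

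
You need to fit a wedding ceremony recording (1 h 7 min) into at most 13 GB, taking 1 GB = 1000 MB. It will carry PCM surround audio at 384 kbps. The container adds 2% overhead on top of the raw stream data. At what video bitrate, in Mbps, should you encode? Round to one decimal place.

Budget: 13 GB = 104000.0 Mb.
Stream payload after overhead: 104000.0 / 1.02 = 101960.8 Mb.
1 h 7 min = 67 min = 4020 s
Total bitrate budget: 101960.8 Mb / 4020 s = 25.363 Mbps.
Audio: 384 kbps = 0.384 Mbps.
Video: 25.363 − 0.384 = 24.979 Mbps.

25.0 Mbps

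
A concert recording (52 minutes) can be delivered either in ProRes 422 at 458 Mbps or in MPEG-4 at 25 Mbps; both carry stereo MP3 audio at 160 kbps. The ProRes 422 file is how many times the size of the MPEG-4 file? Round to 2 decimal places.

52 min = 3120 s
Audio: 160 kbps = 0.160 Mbps.
ProRes 422: 458.160 Mbps × 3120 s = 1429459.2 Mb = 178.682 GB.
MPEG-4: 25.160 Mbps × 3120 s = 78499.2 Mb = 9.812 GB.
Ratio: 178.682 / 9.812 = 18.210.

18.21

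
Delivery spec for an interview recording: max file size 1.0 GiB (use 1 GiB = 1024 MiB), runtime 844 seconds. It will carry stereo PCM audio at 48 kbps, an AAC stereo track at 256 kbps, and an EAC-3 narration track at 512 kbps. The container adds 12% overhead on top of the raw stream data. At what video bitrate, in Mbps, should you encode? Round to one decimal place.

Budget: 1.0 GiB = 8589.9 Mb.
Stream payload after overhead: 8589.9 / 1.12 = 7669.6 Mb.
Total bitrate budget: 7669.6 Mb / 844 s = 9.087 Mbps.
Audio total: 48 + 256 + 512 = 816 kbps = 0.816 Mbps.
Video: 9.087 − 0.816 = 8.271 Mbps.

8.3 Mbps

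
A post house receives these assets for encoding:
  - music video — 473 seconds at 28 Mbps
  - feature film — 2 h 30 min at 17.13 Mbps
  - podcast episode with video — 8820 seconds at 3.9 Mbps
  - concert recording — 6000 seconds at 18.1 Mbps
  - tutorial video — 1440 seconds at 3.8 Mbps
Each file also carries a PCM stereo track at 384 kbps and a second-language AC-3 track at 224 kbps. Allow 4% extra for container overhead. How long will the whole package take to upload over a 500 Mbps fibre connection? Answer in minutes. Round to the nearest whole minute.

Audio total: 384 + 224 = 608 kbps = 0.608 Mbps.
music video: 28.608 Mbps × 473 s × 1.04 = 14072.8 Mb
feature film: 17.738 Mbps × 9000 s × 1.04 = 166027.7 Mb
podcast episode with video: 4.508 Mbps × 8820 s × 1.04 = 41351.0 Mb
concert recording: 18.708 Mbps × 6000 s × 1.04 = 116737.9 Mb
tutorial video: 4.408 Mbps × 1440 s × 1.04 = 6601.4 Mb
Total: 344790.9 Mb = 43098.9 MB.
At 500 Mbps: 344790.9 / 500 = 690 s ≈ 11.5 minutes.

11 minutes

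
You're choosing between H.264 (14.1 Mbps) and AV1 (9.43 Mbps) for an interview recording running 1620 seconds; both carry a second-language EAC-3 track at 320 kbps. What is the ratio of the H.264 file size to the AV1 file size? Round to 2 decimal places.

Audio: 320 kbps = 0.320 Mbps.
H.264: 14.420 Mbps × 1620 s = 23360.4 Mb = 2.920 GB.
AV1: 9.750 Mbps × 1620 s = 15795.0 Mb = 1.974 GB.
Ratio: 2.920 / 1.974 = 1.479.

1.48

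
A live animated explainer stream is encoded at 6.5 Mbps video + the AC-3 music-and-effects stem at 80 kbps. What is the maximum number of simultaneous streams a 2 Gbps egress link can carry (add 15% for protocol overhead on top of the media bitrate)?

Audio: 80 kbps = 0.080 Mbps.
Per-viewer media rate: 6.580 Mbps.
On the wire with 15% overhead: 7.567 Mbps.
2 Gbps = 2,000 Mbps; 2,000 / 7.567 = 264.31 → 264 viewers.

264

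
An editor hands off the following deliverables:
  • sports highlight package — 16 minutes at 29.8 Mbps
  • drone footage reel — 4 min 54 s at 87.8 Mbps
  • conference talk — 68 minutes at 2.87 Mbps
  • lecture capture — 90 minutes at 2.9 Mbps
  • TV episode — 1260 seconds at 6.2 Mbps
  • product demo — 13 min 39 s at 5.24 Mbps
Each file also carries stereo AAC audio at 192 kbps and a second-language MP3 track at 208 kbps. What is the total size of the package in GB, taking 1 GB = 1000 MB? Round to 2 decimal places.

12.38 GB

Audio total: 192 + 208 = 400 kbps = 0.400 Mbps.
sports highlight package: 30.200 Mbps × 960 s = 28992.0 Mb
drone footage reel: 88.200 Mbps × 294 s = 25930.8 Mb
conference talk: 3.270 Mbps × 4080 s = 13341.6 Mb
lecture capture: 3.300 Mbps × 5400 s = 17820.0 Mb
TV episode: 6.600 Mbps × 1260 s = 8316.0 Mb
product demo: 5.640 Mbps × 819 s = 4619.2 Mb
Total: 99019.6 Mb = 12377.4 MB.
= 12.38 GB.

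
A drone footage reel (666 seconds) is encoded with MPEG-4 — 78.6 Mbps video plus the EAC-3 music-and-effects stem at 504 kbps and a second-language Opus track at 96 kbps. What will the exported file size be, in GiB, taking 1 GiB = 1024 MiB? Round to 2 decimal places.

Audio total: 504 + 96 = 600 kbps = 0.600 Mbps.
Total bitrate: 78.6 + 0.600 = 79.200 Mbps.
Stream data: 79.200 Mbps × 666 s = 52747.2 Mb.
52,747 Mb = 6,593,400,000 bytes ÷ 1,073,741,824 = 6.141 GiB.

6.14 GiB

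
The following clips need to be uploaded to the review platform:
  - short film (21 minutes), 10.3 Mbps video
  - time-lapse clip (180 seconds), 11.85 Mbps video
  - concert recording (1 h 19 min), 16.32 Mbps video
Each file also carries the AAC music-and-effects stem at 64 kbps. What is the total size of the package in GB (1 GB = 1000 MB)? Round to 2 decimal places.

Audio: 64 kbps = 0.064 Mbps.
short film: 10.364 Mbps × 1260 s = 13058.6 Mb
time-lapse clip: 11.914 Mbps × 180 s = 2144.5 Mb
concert recording: 16.384 Mbps × 4740 s = 77660.2 Mb
Total: 92863.3 Mb = 11607.9 MB.
= 11.61 GB.

11.61 GB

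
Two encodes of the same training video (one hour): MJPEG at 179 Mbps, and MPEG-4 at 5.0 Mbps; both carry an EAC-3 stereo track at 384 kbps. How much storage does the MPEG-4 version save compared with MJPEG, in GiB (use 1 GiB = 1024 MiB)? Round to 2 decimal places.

1 h = 3600 s
Audio: 384 kbps = 0.384 Mbps.
MJPEG: 179.384 Mbps × 3600 s = 645782.4 Mb = 75.179 GiB.
MPEG-4: 5.384 Mbps × 3600 s = 19382.4 Mb = 2.256 GiB.
Saving: 75.179 − 2.256 = 72.923 GiB.

72.92 GiB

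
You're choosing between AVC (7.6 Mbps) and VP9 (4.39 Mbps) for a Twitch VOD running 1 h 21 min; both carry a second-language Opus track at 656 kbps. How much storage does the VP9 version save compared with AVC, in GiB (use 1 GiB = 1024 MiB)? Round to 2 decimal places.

1.82 GiB

1 h 21 min = 81 min = 4860 s
Audio: 656 kbps = 0.656 Mbps.
AVC: 8.256 Mbps × 4860 s = 40124.2 Mb = 4.671 GiB.
VP9: 5.046 Mbps × 4860 s = 24523.6 Mb = 2.855 GiB.
Saving: 4.671 − 2.855 = 1.816 GiB.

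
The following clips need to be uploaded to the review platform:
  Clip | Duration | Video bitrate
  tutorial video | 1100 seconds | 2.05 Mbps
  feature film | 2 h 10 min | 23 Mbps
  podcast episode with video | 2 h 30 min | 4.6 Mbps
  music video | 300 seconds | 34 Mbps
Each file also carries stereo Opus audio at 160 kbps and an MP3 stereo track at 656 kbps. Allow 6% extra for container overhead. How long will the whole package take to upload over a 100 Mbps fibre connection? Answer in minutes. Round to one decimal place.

Audio total: 160 + 656 = 816 kbps = 0.816 Mbps.
tutorial video: 2.866 Mbps × 1100 s × 1.06 = 3341.8 Mb
feature film: 23.816 Mbps × 7800 s × 1.06 = 196910.7 Mb
podcast episode with video: 5.416 Mbps × 9000 s × 1.06 = 51668.6 Mb
music video: 34.816 Mbps × 300 s × 1.06 = 11071.5 Mb
Total: 262992.6 Mb = 32874.1 MB.
At 100 Mbps: 262992.6 / 100 = 2630 s ≈ 43.8 minutes.

43.8 minutes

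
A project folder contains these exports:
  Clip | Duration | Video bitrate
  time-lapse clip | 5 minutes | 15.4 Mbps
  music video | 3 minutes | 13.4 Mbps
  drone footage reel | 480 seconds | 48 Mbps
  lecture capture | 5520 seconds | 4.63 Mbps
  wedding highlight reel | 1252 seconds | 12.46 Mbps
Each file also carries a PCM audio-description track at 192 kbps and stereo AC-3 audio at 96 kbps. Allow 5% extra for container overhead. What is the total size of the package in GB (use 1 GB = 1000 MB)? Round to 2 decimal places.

9.64 GB

Audio total: 192 + 96 = 288 kbps = 0.288 Mbps.
time-lapse clip: 15.688 Mbps × 300 s × 1.05 = 4941.7 Mb
music video: 13.688 Mbps × 180 s × 1.05 = 2587.0 Mb
drone footage reel: 48.288 Mbps × 480 s × 1.05 = 24337.2 Mb
lecture capture: 4.918 Mbps × 5520 s × 1.05 = 28504.7 Mb
wedding highlight reel: 12.748 Mbps × 1252 s × 1.05 = 16758.5 Mb
Total: 77129.2 Mb = 9641.1 MB.
= 9.641 GB.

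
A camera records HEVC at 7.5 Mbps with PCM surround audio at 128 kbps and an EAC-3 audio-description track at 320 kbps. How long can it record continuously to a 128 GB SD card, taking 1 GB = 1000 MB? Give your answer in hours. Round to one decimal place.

35.8 hours

Audio total: 128 + 320 = 448 kbps = 0.448 Mbps.
Total bitrate: 7.5 + 0.448 = 7.948 Mbps.
Capacity: 128 GB = 1,024,000 Mb.
Recording time: 1,024,000 / 7.948 = 128,837 s ≈ 35.8 hours.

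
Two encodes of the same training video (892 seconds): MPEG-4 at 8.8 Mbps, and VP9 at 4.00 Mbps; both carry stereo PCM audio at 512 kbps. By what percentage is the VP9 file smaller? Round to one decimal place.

Audio: 512 kbps = 0.512 Mbps.
MPEG-4: 9.312 Mbps × 892 s = 8306.3 Mb = 0.967 GiB.
VP9: 4.512 Mbps × 892 s = 4024.7 Mb = 0.469 GiB.
Reduction: (1 − 0.469/0.967) × 100 = 51.55%.

51.5%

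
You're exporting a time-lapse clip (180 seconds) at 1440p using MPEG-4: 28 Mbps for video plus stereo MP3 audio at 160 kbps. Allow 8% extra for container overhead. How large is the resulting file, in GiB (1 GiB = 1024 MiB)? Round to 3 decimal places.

Audio: 160 kbps = 0.160 Mbps.
Total bitrate: 28 + 0.160 = 28.160 Mbps.
Stream data: 28.160 Mbps × 180 s = 5068.8 Mb.
With 8% container overhead: ×1.08.
5,474 Mb = 684,288,000 bytes ÷ 1,073,741,824 = 0.6373 GiB.

0.637 GiB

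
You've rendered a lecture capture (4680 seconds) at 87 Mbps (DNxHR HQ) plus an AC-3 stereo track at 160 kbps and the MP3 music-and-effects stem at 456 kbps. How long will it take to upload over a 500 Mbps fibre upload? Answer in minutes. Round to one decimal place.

Audio total: 160 + 456 = 616 kbps = 0.616 Mbps.
Total bitrate: 87.616 Mbps.
File: 87.616 Mbps × 4680 s = 410042.9 Mb.
At 500 Mbps: 410042.9 / 500 = 820.1 s ≈ 13.7 minutes.

13.7 minutes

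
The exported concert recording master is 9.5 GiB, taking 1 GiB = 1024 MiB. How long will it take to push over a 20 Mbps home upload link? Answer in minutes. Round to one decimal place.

68.0 minutes

File: 9.5 GiB = 81604.4 Mb.
At 20 Mbps: 81604.4 / 20 = 4080.2 s ≈ 68 minutes.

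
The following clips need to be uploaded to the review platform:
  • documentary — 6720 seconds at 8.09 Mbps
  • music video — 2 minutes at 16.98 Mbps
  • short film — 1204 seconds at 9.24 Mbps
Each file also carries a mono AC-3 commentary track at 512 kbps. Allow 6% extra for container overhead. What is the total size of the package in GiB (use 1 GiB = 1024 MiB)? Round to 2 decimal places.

8.84 GiB

Audio: 512 kbps = 0.512 Mbps.
documentary: 8.602 Mbps × 6720 s × 1.06 = 61273.8 Mb
music video: 17.492 Mbps × 120 s × 1.06 = 2225.0 Mb
short film: 9.752 Mbps × 1204 s × 1.06 = 12445.9 Mb
Total: 75944.6 Mb = 9493.1 MB.
= 8.841 GiB.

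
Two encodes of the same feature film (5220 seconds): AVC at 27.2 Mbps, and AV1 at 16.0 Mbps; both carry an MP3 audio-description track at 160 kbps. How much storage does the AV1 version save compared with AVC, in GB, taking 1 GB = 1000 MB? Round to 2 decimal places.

Audio: 160 kbps = 0.160 Mbps.
AVC: 27.360 Mbps × 5220 s = 142819.2 Mb = 17.852 GB.
AV1: 16.160 Mbps × 5220 s = 84355.2 Mb = 10.544 GB.
Saving: 17.852 − 10.544 = 7.308 GB.

7.31 GB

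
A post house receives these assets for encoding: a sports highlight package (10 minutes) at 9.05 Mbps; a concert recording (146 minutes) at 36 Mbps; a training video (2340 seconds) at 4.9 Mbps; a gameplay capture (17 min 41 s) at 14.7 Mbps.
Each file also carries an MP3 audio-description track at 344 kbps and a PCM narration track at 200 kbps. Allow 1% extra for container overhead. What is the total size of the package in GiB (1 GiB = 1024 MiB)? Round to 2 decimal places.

Audio total: 344 + 200 = 544 kbps = 0.544 Mbps.
sports highlight package: 9.594 Mbps × 600 s × 1.01 = 5814.0 Mb
concert recording: 36.544 Mbps × 8760 s × 1.01 = 323326.7 Mb
training video: 5.444 Mbps × 2340 s × 1.01 = 12866.3 Mb
gameplay capture: 15.244 Mbps × 1061 s × 1.01 = 16335.6 Mb
Total: 358342.6 Mb = 44792.8 MB.
= 41.72 GiB.

41.72 GiB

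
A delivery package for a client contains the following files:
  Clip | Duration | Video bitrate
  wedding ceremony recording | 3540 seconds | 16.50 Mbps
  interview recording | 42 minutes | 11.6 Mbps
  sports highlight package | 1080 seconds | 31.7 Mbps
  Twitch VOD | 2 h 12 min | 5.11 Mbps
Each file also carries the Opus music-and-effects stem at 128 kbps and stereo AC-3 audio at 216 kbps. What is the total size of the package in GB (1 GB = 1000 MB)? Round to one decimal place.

Audio total: 128 + 216 = 344 kbps = 0.344 Mbps.
wedding ceremony recording: 16.844 Mbps × 3540 s = 59627.8 Mb
interview recording: 11.944 Mbps × 2520 s = 30098.9 Mb
sports highlight package: 32.044 Mbps × 1080 s = 34607.5 Mb
Twitch VOD: 5.454 Mbps × 7920 s = 43195.7 Mb
Total: 167529.8 Mb = 20941.2 MB.
= 20.94 GB.

20.9 GB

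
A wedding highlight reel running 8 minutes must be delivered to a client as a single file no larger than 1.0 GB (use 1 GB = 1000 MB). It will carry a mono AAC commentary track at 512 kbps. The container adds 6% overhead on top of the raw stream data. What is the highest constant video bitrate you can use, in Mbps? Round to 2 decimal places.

15.21 Mbps

Budget: 1.0 GB = 8000.0 Mb.
Stream payload after overhead: 8000.0 / 1.06 = 7547.2 Mb.
8 min = 480 s
Total bitrate budget: 7547.2 Mb / 480 s = 15.723 Mbps.
Audio: 512 kbps = 0.512 Mbps.
Video: 15.723 − 0.512 = 15.211 Mbps.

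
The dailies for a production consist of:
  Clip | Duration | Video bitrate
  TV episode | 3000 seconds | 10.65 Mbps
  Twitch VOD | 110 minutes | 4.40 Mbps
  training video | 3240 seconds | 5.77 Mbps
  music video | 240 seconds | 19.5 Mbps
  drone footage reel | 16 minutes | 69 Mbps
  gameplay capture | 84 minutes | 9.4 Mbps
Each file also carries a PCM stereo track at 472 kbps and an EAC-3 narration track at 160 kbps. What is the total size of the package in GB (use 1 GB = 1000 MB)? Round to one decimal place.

Audio total: 472 + 160 = 632 kbps = 0.632 Mbps.
TV episode: 11.282 Mbps × 3000 s = 33846.0 Mb
Twitch VOD: 5.032 Mbps × 6600 s = 33211.2 Mb
training video: 6.402 Mbps × 3240 s = 20742.5 Mb
music video: 20.132 Mbps × 240 s = 4831.7 Mb
drone footage reel: 69.632 Mbps × 960 s = 66846.7 Mb
gameplay capture: 10.032 Mbps × 5040 s = 50561.3 Mb
Total: 210039.4 Mb = 26254.9 MB.
= 26.25 GB.

26.3 GB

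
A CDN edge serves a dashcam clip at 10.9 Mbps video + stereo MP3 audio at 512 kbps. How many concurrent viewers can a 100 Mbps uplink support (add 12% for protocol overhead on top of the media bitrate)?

7

Audio: 512 kbps = 0.512 Mbps.
Per-viewer media rate: 11.412 Mbps.
On the wire with 12% overhead: 12.781 Mbps.
100 Mbps = 100.0 Mbps; 100.0 / 12.781 = 7.82 → 7 viewers.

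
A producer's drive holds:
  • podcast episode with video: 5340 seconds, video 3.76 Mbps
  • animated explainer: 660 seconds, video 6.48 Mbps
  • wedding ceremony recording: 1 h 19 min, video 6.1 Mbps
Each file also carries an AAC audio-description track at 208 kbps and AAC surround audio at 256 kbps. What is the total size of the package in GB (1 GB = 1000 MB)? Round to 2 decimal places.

Audio total: 208 + 256 = 464 kbps = 0.464 Mbps.
podcast episode with video: 4.224 Mbps × 5340 s = 22556.2 Mb
animated explainer: 6.944 Mbps × 660 s = 4583.0 Mb
wedding ceremony recording: 6.564 Mbps × 4740 s = 31113.4 Mb
Total: 58252.6 Mb = 7281.6 MB.
= 7.282 GB.

7.28 GB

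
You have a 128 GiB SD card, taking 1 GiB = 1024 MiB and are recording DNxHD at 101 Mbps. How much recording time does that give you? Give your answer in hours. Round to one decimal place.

3.0 hours

Capacity: 128 GiB = 1,099,512 Mb.
Recording time: 1,099,512 / 101.000 = 10,886 s ≈ 3.02 hours.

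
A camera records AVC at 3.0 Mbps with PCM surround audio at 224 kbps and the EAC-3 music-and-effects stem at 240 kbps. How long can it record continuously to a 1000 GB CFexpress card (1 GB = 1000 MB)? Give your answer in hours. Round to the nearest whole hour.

Audio total: 224 + 240 = 464 kbps = 0.464 Mbps.
Total bitrate: 3.0 + 0.464 = 3.464 Mbps.
Capacity: 1000 GB = 8,000,000 Mb.
Recording time: 8,000,000 / 3.464 = 2,309,469 s ≈ 642 hours.

642 hours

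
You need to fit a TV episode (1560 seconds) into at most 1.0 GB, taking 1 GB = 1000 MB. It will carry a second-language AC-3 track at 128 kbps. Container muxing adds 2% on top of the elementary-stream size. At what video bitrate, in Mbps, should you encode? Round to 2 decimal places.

4.90 Mbps

Budget: 1.0 GB = 8000.0 Mb.
Stream payload after overhead: 8000.0 / 1.02 = 7843.1 Mb.
Total bitrate budget: 7843.1 Mb / 1560 s = 5.028 Mbps.
Audio: 128 kbps = 0.128 Mbps.
Video: 5.028 − 0.128 = 4.900 Mbps.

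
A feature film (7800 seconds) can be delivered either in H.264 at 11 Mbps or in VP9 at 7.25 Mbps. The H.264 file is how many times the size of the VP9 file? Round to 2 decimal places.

H.264: 11.000 Mbps × 7800 s = 85800.0 Mb = 9.988 GiB.
VP9: 7.250 Mbps × 7800 s = 56550.0 Mb = 6.583 GiB.
Ratio: 9.988 / 6.583 = 1.517.

1.52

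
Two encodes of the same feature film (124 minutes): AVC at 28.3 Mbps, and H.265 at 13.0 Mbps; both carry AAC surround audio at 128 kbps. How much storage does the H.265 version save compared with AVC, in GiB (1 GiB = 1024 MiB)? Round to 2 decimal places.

13.25 GiB

124 min = 7440 s
Audio: 128 kbps = 0.128 Mbps.
AVC: 28.428 Mbps × 7440 s = 211504.3 Mb = 24.622 GiB.
H.265: 13.128 Mbps × 7440 s = 97672.3 Mb = 11.371 GiB.
Saving: 24.622 − 11.371 = 13.252 GiB.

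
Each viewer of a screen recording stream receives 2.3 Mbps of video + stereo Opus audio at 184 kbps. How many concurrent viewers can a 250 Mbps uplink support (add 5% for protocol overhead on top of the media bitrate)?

95

Audio: 184 kbps = 0.184 Mbps.
Per-viewer media rate: 2.484 Mbps.
On the wire with 5% overhead: 2.608 Mbps.
250 Mbps = 250.0 Mbps; 250.0 / 2.608 = 95.85 → 95 viewers.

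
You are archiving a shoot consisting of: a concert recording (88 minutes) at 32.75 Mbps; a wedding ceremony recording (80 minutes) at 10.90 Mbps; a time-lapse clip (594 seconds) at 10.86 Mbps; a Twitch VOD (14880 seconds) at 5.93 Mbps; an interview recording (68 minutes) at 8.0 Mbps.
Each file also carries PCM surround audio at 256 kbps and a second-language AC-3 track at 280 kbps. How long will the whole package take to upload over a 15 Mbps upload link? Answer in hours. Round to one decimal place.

Audio total: 256 + 280 = 536 kbps = 0.536 Mbps.
concert recording: 33.286 Mbps × 5280 s = 175750.1 Mb
wedding ceremony recording: 11.436 Mbps × 4800 s = 54892.8 Mb
time-lapse clip: 11.396 Mbps × 594 s = 6769.2 Mb
Twitch VOD: 6.466 Mbps × 14880 s = 96214.1 Mb
interview recording: 8.536 Mbps × 4080 s = 34826.9 Mb
Total: 368453.1 Mb = 46056.6 MB.
At 15 Mbps: 368453.1 / 15 = 24564 s ≈ 6.82 hours.

6.8 hours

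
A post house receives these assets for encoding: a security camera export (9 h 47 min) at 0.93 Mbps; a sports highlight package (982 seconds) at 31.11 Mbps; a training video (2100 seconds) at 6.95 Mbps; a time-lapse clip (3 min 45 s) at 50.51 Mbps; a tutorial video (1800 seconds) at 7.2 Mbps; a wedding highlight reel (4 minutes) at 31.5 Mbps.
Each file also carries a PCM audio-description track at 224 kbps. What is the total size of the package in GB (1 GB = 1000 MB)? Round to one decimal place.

14.9 GB

Audio: 224 kbps = 0.224 Mbps.
security camera export: 1.154 Mbps × 35220 s = 40643.9 Mb
sports highlight package: 31.334 Mbps × 982 s = 30770.0 Mb
training video: 7.174 Mbps × 2100 s = 15065.4 Mb
time-lapse clip: 50.734 Mbps × 225 s = 11415.1 Mb
tutorial video: 7.424 Mbps × 1800 s = 13363.2 Mb
wedding highlight reel: 31.724 Mbps × 240 s = 7613.8 Mb
Total: 118871.4 Mb = 14858.9 MB.
= 14.86 GB.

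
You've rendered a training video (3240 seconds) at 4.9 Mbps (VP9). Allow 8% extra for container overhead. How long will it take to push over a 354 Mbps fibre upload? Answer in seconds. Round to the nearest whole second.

48 seconds

File: 4.900 Mbps × 3240 s = 15876.0 Mb.
With 8% container overhead: ×1.08. → 17146.1 Mb.
At 354 Mbps: 17146.1 / 354 = 48.4 s ≈ 48.4 seconds.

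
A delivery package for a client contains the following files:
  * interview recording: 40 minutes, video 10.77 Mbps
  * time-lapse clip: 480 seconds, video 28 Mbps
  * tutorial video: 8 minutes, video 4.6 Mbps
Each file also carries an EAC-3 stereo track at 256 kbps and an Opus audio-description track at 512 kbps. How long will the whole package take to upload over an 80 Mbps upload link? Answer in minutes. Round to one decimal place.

9.2 minutes

Audio total: 256 + 512 = 768 kbps = 0.768 Mbps.
interview recording: 11.538 Mbps × 2400 s = 27691.2 Mb
time-lapse clip: 28.768 Mbps × 480 s = 13808.6 Mb
tutorial video: 5.368 Mbps × 480 s = 2576.6 Mb
Total: 44076.5 Mb = 5509.6 MB.
At 80 Mbps: 44076.5 / 80 = 551 s ≈ 9.18 minutes.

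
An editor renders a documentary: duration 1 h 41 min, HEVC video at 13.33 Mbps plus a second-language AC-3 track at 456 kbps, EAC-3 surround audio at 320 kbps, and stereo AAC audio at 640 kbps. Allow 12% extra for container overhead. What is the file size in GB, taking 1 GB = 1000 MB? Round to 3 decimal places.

1 h 41 min = 101 min = 6060 s
Audio total: 456 + 320 + 640 = 1416 kbps = 1.416 Mbps.
Total bitrate: 13.33 + 1.416 = 14.746 Mbps.
Stream data: 14.746 Mbps × 6060 s = 89360.8 Mb.
With 12% container overhead: ×1.12.
100,084 Mb ÷ 8 = 12,511 MB → 12.51 GB.

12.511 GB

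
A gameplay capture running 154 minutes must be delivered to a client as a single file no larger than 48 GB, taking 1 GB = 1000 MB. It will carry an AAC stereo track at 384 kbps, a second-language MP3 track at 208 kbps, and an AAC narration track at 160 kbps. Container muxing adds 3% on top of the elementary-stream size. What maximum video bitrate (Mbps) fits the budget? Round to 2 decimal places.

Budget: 48 GB = 384000.0 Mb.
Stream payload after overhead: 384000.0 / 1.03 = 372815.5 Mb.
154 min = 9240 s
Total bitrate budget: 372815.5 Mb / 9240 s = 40.348 Mbps.
Audio total: 384 + 208 + 160 = 752 kbps = 0.752 Mbps.
Video: 40.348 − 0.752 = 39.596 Mbps.

39.60 Mbps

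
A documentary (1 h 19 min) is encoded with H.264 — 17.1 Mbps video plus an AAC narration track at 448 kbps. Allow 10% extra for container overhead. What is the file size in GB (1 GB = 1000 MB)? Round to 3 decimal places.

11.437 GB

1 h 19 min = 79 min = 4740 s
Audio: 448 kbps = 0.448 Mbps.
Total bitrate: 17.1 + 0.448 = 17.548 Mbps.
Stream data: 17.548 Mbps × 4740 s = 83177.5 Mb.
With 10% container overhead: ×1.10.
91,495 Mb ÷ 8 = 11,437 MB → 11.44 GB.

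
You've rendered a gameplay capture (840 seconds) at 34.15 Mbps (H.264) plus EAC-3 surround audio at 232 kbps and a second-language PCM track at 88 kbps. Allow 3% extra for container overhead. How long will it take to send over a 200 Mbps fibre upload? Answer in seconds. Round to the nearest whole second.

149 seconds

Audio total: 232 + 88 = 320 kbps = 0.320 Mbps.
Total bitrate: 34.470 Mbps.
File: 34.470 Mbps × 840 s = 28954.8 Mb.
With 3% container overhead: ×1.03. → 29823.4 Mb.
At 200 Mbps: 29823.4 / 200 = 149.1 s ≈ 149 seconds.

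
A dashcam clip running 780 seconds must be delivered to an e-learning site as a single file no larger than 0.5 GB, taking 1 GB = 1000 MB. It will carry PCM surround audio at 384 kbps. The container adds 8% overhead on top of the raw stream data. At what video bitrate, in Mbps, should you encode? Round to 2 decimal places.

4.36 Mbps

Budget: 0.5 GB = 4000.0 Mb.
Stream payload after overhead: 4000.0 / 1.08 = 3703.7 Mb.
Total bitrate budget: 3703.7 Mb / 780 s = 4.748 Mbps.
Audio: 384 kbps = 0.384 Mbps.
Video: 4.748 − 0.384 = 4.364 Mbps.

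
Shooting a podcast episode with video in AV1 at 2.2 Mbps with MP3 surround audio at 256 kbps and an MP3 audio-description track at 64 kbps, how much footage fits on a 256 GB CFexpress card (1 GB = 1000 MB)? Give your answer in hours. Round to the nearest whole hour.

226 hours

Audio total: 256 + 64 = 320 kbps = 0.320 Mbps.
Total bitrate: 2.2 + 0.320 = 2.520 Mbps.
Capacity: 256 GB = 2,048,000 Mb.
Recording time: 2,048,000 / 2.520 = 812,698 s ≈ 226 hours.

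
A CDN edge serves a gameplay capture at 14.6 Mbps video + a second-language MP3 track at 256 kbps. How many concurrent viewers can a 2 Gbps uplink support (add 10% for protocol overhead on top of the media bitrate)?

Audio: 256 kbps = 0.256 Mbps.
Per-viewer media rate: 14.856 Mbps.
On the wire with 10% overhead: 16.342 Mbps.
2 Gbps = 2,000 Mbps; 2,000 / 16.342 = 122.39 → 122 viewers.

122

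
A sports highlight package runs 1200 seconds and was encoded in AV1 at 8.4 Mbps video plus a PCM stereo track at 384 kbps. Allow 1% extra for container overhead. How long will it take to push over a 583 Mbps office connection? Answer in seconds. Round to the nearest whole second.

Audio: 384 kbps = 0.384 Mbps.
Total bitrate: 8.784 Mbps.
File: 8.784 Mbps × 1200 s = 10540.8 Mb.
With 1% container overhead: ×1.01. → 10646.2 Mb.
At 583 Mbps: 10646.2 / 583 = 18.3 s ≈ 18.3 seconds.

18 seconds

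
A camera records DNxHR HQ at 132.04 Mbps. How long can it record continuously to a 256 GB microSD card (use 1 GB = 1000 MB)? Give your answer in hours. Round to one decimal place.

4.3 hours

Capacity: 256 GB = 2,048,000 Mb.
Recording time: 2,048,000 / 132.040 = 15,510 s ≈ 4.31 hours.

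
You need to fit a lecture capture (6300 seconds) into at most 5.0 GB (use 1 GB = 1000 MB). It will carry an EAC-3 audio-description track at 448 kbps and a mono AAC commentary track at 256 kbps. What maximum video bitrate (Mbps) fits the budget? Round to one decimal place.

Budget: 5.0 GB = 40000.0 Mb.
Total bitrate budget: 40000.0 Mb / 6300 s = 6.349 Mbps.
Audio total: 448 + 256 = 704 kbps = 0.704 Mbps.
Video: 6.349 − 0.704 = 5.645 Mbps.

5.6 Mbps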